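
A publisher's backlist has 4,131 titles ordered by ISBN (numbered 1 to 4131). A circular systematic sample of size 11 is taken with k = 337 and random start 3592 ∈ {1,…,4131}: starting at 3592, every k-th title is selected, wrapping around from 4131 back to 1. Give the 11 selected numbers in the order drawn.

Selection 1: 3592
Selection 2: 3592 + 337 = 3929
Selection 3: 3929 + 337 = 4266 → 4266 − 4131 = 135
Selection 4: 135 + 337 = 472
Selection 5: 472 + 337 = 809
Selection 6: 809 + 337 = 1146
Selection 7: 1146 + 337 = 1483
Selection 8: 1483 + 337 = 1820
Selection 9: 1820 + 337 = 2157
Selection 10: 2157 + 337 = 2494
Selection 11: 2494 + 337 = 2831

3592, 3929, 135, 472, 809, 1146, 1483, 1820, 2157, 2494, 2831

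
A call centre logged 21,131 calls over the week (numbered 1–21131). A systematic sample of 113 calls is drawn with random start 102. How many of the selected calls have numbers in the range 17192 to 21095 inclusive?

k = 21131/113 = 187
First selection ≥ 17192: 102 + ⌈(17192−102)/187⌉·187 = 102 + 92×187 = 17306
Last selection ≤ 21095: 102 + ⌊(21095−102)/187⌋·187 = 102 + 112×187 = 21046
Count = 112 − 92 + 1 = 21

21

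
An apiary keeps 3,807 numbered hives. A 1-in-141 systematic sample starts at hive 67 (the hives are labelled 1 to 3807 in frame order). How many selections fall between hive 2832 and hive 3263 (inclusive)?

3

k = 141
First selection ≥ 2832: 67 + ⌈(2832−67)/141⌉·141 = 67 + 20×141 = 2887
Last selection ≤ 3263: 67 + ⌊(3263−67)/141⌋·141 = 67 + 22×141 = 3169
Count = 22 − 20 + 1 = 3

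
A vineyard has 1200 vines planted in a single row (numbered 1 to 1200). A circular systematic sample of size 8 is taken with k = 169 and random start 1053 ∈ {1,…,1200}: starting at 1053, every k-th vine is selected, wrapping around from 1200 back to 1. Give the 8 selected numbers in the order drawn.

Selection 1: 1053
Selection 2: 1053 + 169 = 1222 → 1222 − 1200 = 22
Selection 3: 22 + 169 = 191
Selection 4: 191 + 169 = 360
Selection 5: 360 + 169 = 529
Selection 6: 529 + 169 = 698
Selection 7: 698 + 169 = 867
Selection 8: 867 + 169 = 1036

1053, 22, 191, 360, 529, 698, 867, 1036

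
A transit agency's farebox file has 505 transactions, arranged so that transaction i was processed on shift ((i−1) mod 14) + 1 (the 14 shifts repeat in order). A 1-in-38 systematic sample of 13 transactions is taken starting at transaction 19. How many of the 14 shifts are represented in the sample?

Consecutive selections differ by k = 38, so their shift numbers differ by 38 mod 14 = 10.
gcd(38, 14) = 2, so the sample visits 14/2 = 7 distinct residues mod 14.
Start 19 is shift 5; the shifts hit are 1, 3, 5, 7, 9, 11, 13.

7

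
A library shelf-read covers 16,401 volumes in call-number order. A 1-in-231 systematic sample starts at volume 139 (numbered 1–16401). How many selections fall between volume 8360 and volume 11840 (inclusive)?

k = 231
First selection ≥ 8360: 139 + ⌈(8360−139)/231⌉·231 = 139 + 36×231 = 8455
Last selection ≤ 11840: 139 + ⌊(11840−139)/231⌋·231 = 139 + 50×231 = 11689
Count = 50 − 36 + 1 = 15

15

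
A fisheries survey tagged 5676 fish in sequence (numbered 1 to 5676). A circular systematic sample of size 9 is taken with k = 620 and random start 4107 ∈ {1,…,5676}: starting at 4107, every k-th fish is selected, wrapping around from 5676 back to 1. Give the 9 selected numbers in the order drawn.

Selection 1: 4107
Selection 2: 4107 + 620 = 4727
Selection 3: 4727 + 620 = 5347
Selection 4: 5347 + 620 = 5967 → 5967 − 5676 = 291
Selection 5: 291 + 620 = 911
Selection 6: 911 + 620 = 1531
Selection 7: 1531 + 620 = 2151
Selection 8: 2151 + 620 = 2771
Selection 9: 2771 + 620 = 3391

4107, 4727, 5347, 291, 911, 1531, 2151, 2771, 3391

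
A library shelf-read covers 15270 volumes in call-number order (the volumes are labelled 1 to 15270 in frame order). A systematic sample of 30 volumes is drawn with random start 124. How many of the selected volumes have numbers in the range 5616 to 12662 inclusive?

k = 15270/30 = 509
First selection ≥ 5616: 124 + ⌈(5616−124)/509⌉·509 = 124 + 11×509 = 5723
Last selection ≤ 12662: 124 + ⌊(12662−124)/509⌋·509 = 124 + 24×509 = 12340
Count = 24 − 11 + 1 = 14

14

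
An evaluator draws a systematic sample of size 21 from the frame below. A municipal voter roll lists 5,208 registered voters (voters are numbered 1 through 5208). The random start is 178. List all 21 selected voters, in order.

k = N/n = 5208/21 = 248
voter 1: 178
voter 2: 178 + 248 = 426
voter 3: 426 + 248 = 674
voter 4: 674 + 248 = 922
voter 5: 922 + 248 = 1170
voter 6: 1170 + 248 = 1418
voter 7: 1418 + 248 = 1666
voter 8: 1666 + 248 = 1914
voter 9: 1914 + 248 = 2162
voter 10: 2162 + 248 = 2410
voter 11: 2410 + 248 = 2658
voter 12: 2658 + 248 = 2906
voter 13: 2906 + 248 = 3154
voter 14: 3154 + 248 = 3402
voter 15: 3402 + 248 = 3650
voter 16: 3650 + 248 = 3898
voter 17: 3898 + 248 = 4146
voter 18: 4146 + 248 = 4394
voter 19: 4394 + 248 = 4642
voter 20: 4642 + 248 = 4890
voter 21: 4890 + 248 = 5138

178, 426, 674, 922, 1170, 1418, 1666, 1914, 2162, 2410, 2658, 2906, 3154, 3402, 3650, 3898, 4146, 4394, 4642, 4890, 5138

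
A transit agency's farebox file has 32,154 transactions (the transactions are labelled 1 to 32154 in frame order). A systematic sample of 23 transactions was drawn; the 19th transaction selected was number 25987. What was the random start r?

823

k = 32154/23 = 1398
r = 25987 − (19−1)×1398 = 25987 − 25164 = 823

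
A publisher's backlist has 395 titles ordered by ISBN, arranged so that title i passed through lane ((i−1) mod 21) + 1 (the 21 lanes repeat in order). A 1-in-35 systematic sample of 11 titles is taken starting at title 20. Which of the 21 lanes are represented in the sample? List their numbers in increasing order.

Consecutive selections differ by k = 35, so their lane numbers differ by 35 mod 21 = 14.
gcd(35, 21) = 7, so the sample visits 21/7 = 3 distinct residues mod 21.
Start 20 is lane 20; the lanes hit are 6, 13, 20.

6, 13, 20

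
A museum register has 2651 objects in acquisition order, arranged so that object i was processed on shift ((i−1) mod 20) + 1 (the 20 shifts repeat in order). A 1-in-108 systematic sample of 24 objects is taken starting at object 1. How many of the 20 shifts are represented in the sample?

5

Consecutive selections differ by k = 108, so their shift numbers differ by 108 mod 20 = 8.
gcd(108, 20) = 4, so the sample visits 20/4 = 5 distinct residues mod 20.
Start 1 is shift 1; the shifts hit are 1, 5, 9, 13, 17.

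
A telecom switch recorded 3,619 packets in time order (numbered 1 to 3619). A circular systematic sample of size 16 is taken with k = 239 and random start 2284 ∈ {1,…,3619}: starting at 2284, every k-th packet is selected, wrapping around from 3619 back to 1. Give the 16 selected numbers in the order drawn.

2284, 2523, 2762, 3001, 3240, 3479, 99, 338, 577, 816, 1055, 1294, 1533, 1772, 2011, 2250

Selection 1: 2284
Selection 2: 2284 + 239 = 2523
Selection 3: 2523 + 239 = 2762
Selection 4: 2762 + 239 = 3001
Selection 5: 3001 + 239 = 3240
Selection 6: 3240 + 239 = 3479
Selection 7: 3479 + 239 = 3718 → 3718 − 3619 = 99
Selection 8: 99 + 239 = 338
Selection 9: 338 + 239 = 577
Selection 10: 577 + 239 = 816
Selection 11: 816 + 239 = 1055
Selection 12: 1055 + 239 = 1294
Selection 13: 1294 + 239 = 1533
Selection 14: 1533 + 239 = 1772
Selection 15: 1772 + 239 = 2011
Selection 16: 2011 + 239 = 2250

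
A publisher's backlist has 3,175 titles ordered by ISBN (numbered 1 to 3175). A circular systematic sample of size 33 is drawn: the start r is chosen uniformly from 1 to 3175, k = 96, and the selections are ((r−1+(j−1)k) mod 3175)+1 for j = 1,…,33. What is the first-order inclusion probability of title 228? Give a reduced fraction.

For each position j, as r ranges over 1…3175 the j-th selection hits every title exactly once, so title 228 is selected for exactly 33 of the 3175 starts.
Inclusion probability = 33/3175.

33/3175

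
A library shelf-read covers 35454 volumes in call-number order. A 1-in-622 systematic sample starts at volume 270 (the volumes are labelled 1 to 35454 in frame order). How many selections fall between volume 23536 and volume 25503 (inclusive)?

k = 622
First selection ≥ 23536: 270 + ⌈(23536−270)/622⌉·622 = 270 + 38×622 = 23906
Last selection ≤ 25503: 270 + ⌊(25503−270)/622⌋·622 = 270 + 40×622 = 25150
Count = 40 − 38 + 1 = 3

3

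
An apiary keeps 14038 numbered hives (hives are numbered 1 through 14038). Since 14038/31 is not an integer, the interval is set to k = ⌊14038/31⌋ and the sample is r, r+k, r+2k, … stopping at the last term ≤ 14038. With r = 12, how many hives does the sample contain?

k = ⌊14038/31⌋ = 452
Achieved size = ⌊(14038 − 12)/452⌋ + 1 = ⌊14026/452⌋ + 1 = 31 + 1 = 32
(last selection: 12 + 31×452 = 14024 ≤ 14038; next would be 14476 > 14038)

32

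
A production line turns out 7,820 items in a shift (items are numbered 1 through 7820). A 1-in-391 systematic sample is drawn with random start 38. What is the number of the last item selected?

k = 391
20th selection = r + (20−1)·k = 38 + 19×391 = 38 + 7429 = 7467

7467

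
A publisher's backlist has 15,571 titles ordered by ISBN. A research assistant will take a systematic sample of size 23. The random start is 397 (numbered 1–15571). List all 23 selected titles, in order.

k = N/n = 15571/23 = 677
title 1: 397
title 2: 397 + 677 = 1074
title 3: 1074 + 677 = 1751
title 4: 1751 + 677 = 2428
title 5: 2428 + 677 = 3105
title 6: 3105 + 677 = 3782
title 7: 3782 + 677 = 4459
title 8: 4459 + 677 = 5136
title 9: 5136 + 677 = 5813
title 10: 5813 + 677 = 6490
title 11: 6490 + 677 = 7167
title 12: 7167 + 677 = 7844
title 13: 7844 + 677 = 8521
title 14: 8521 + 677 = 9198
title 15: 9198 + 677 = 9875
title 16: 9875 + 677 = 10552
title 17: 10552 + 677 = 11229
title 18: 11229 + 677 = 11906
title 19: 11906 + 677 = 12583
title 20: 12583 + 677 = 13260
title 21: 13260 + 677 = 13937
title 22: 13937 + 677 = 14614
title 23: 14614 + 677 = 15291

397, 1074, 1751, 2428, 3105, 3782, 4459, 5136, 5813, 6490, 7167, 7844, 8521, 9198, 9875, 10552, 11229, 11906, 12583, 13260, 13937, 14614, 15291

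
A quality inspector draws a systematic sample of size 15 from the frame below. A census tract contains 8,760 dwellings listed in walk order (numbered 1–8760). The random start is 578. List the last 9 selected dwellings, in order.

k = N/n = 8760/15 = 584
7th selection = 578 + 6×584 = 4082
8th: 4082 + 584 = 4666
9th: 4666 + 584 = 5250
10th: 5250 + 584 = 5834
11th: 5834 + 584 = 6418
12th: 6418 + 584 = 7002
13th: 7002 + 584 = 7586
14th: 7586 + 584 = 8170
15th: 8170 + 584 = 8754

4082, 4666, 5250, 5834, 6418, 7002, 7586, 8170, 8754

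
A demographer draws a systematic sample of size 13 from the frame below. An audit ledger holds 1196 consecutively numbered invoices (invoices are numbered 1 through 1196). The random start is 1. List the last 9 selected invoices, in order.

369, 461, 553, 645, 737, 829, 921, 1013, 1105

k = N/n = 1196/13 = 92
5th selection = 1 + 4×92 = 369
6th: 369 + 92 = 461
7th: 461 + 92 = 553
8th: 553 + 92 = 645
9th: 645 + 92 = 737
10th: 737 + 92 = 829
11th: 829 + 92 = 921
12th: 921 + 92 = 1013
13th: 1013 + 92 = 1105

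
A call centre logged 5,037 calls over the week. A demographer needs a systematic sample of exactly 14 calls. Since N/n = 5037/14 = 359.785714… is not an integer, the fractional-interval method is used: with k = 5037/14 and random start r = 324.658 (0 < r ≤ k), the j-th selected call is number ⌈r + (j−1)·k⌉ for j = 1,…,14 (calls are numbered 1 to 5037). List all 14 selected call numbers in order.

j=1: r + 0k = 324.658 → ⌈·⌉ = 325
j=2: r + 1k = 684.443714… → ⌈·⌉ = 685
j=3: r + 2k = 1044.229428… → ⌈·⌉ = 1045
j=4: r + 3k = 1404.015142… → ⌈·⌉ = 1405
j=5: r + 4k = 1763.800857… → ⌈·⌉ = 1764
j=6: r + 5k = 2123.586571… → ⌈·⌉ = 2124
j=7: r + 6k = 2483.372285… → ⌈·⌉ = 2484
j=8: r + 7k = 2843.158 → ⌈·⌉ = 2844
j=9: r + 8k = 3202.943714… → ⌈·⌉ = 3203
j=10: r + 9k = 3562.729428… → ⌈·⌉ = 3563
j=11: r + 10k = 3922.515142… → ⌈·⌉ = 3923
j=12: r + 11k = 4282.300857… → ⌈·⌉ = 4283
j=13: r + 12k = 4642.086571… → ⌈·⌉ = 4643
j=14: r + 13k = 5001.872285… → ⌈·⌉ = 5002

325, 685, 1045, 1405, 1764, 2124, 2484, 2844, 3203, 3563, 3923, 4283, 4643, 5002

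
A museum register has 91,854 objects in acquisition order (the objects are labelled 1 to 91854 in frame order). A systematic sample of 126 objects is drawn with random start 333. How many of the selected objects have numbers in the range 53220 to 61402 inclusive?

k = 91854/126 = 729
First selection ≥ 53220: 333 + ⌈(53220−333)/729⌉·729 = 333 + 73×729 = 53550
Last selection ≤ 61402: 333 + ⌊(61402−333)/729⌋·729 = 333 + 83×729 = 60840
Count = 83 − 73 + 1 = 11

11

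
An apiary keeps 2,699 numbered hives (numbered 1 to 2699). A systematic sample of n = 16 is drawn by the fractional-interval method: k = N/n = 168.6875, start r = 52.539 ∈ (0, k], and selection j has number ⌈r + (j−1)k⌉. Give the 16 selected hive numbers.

j=1: r + 0k = 52.539 → ⌈·⌉ = 53
j=2: r + 1k = 221.2265 → ⌈·⌉ = 222
j=3: r + 2k = 389.914 → ⌈·⌉ = 390
j=4: r + 3k = 558.6015 → ⌈·⌉ = 559
j=5: r + 4k = 727.289 → ⌈·⌉ = 728
j=6: r + 5k = 895.9765 → ⌈·⌉ = 896
j=7: r + 6k = 1064.664 → ⌈·⌉ = 1065
j=8: r + 7k = 1233.3515 → ⌈·⌉ = 1234
j=9: r + 8k = 1402.039 → ⌈·⌉ = 1403
j=10: r + 9k = 1570.7265 → ⌈·⌉ = 1571
j=11: r + 10k = 1739.414 → ⌈·⌉ = 1740
j=12: r + 11k = 1908.1015 → ⌈·⌉ = 1909
j=13: r + 12k = 2076.789 → ⌈·⌉ = 2077
j=14: r + 13k = 2245.4765 → ⌈·⌉ = 2246
j=15: r + 14k = 2414.164 → ⌈·⌉ = 2415
j=16: r + 15k = 2582.8515 → ⌈·⌉ = 2583

53, 222, 390, 559, 728, 896, 1065, 1234, 1403, 1571, 1740, 1909, 2077, 2246, 2415, 2583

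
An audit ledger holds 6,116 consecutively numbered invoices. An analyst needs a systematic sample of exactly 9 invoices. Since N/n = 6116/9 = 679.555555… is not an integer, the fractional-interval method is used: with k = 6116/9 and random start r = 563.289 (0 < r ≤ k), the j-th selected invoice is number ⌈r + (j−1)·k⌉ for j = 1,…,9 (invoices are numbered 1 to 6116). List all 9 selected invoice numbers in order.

564, 1243, 1923, 2602, 3282, 3962, 4641, 5321, 6000

j=1: r + 0k = 563.289 → ⌈·⌉ = 564
j=2: r + 1k = 1242.844555… → ⌈·⌉ = 1243
j=3: r + 2k = 1922.400111… → ⌈·⌉ = 1923
j=4: r + 3k = 2601.955666… → ⌈·⌉ = 2602
j=5: r + 4k = 3281.511222… → ⌈·⌉ = 3282
j=6: r + 5k = 3961.066777… → ⌈·⌉ = 3962
j=7: r + 6k = 4640.622333… → ⌈·⌉ = 4641
j=8: r + 7k = 5320.177888… → ⌈·⌉ = 5321
j=9: r + 8k = 5999.733444… → ⌈·⌉ = 6000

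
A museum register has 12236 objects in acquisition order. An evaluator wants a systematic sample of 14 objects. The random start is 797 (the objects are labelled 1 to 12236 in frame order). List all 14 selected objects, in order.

k = N/n = 12236/14 = 874
object 1: 797
object 2: 797 + 874 = 1671
object 3: 1671 + 874 = 2545
object 4: 2545 + 874 = 3419
object 5: 3419 + 874 = 4293
object 6: 4293 + 874 = 5167
object 7: 5167 + 874 = 6041
object 8: 6041 + 874 = 6915
object 9: 6915 + 874 = 7789
object 10: 7789 + 874 = 8663
object 11: 8663 + 874 = 9537
object 12: 9537 + 874 = 10411
object 13: 10411 + 874 = 11285
object 14: 11285 + 874 = 12159

797, 1671, 2545, 3419, 4293, 5167, 6041, 6915, 7789, 8663, 9537, 10411, 11285, 12159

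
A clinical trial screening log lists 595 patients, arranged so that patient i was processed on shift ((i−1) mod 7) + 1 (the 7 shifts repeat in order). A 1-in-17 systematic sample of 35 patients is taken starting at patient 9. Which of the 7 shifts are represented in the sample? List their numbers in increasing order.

Consecutive selections differ by k = 17, so their shift numbers differ by 17 mod 7 = 3.
gcd(17, 7) = 1, so the sample visits 7/1 = 7 distinct residues mod 7.
Start 9 is shift 2; the shifts hit are 1, 2, 3, 4, 5, 6, 7.

1, 2, 3, 4, 5, 6, 7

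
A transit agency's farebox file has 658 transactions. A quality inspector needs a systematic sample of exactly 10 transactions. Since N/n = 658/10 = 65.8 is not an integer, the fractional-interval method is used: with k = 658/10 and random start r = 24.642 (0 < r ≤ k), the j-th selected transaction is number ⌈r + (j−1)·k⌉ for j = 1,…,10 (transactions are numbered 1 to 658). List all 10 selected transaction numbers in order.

25, 91, 157, 223, 288, 354, 420, 486, 552, 617

j=1: r + 0k = 24.642 → ⌈·⌉ = 25
j=2: r + 1k = 90.442 → ⌈·⌉ = 91
j=3: r + 2k = 156.242 → ⌈·⌉ = 157
j=4: r + 3k = 222.042 → ⌈·⌉ = 223
j=5: r + 4k = 287.842 → ⌈·⌉ = 288
j=6: r + 5k = 353.642 → ⌈·⌉ = 354
j=7: r + 6k = 419.442 → ⌈·⌉ = 420
j=8: r + 7k = 485.242 → ⌈·⌉ = 486
j=9: r + 8k = 551.042 → ⌈·⌉ = 552
j=10: r + 9k = 616.842 → ⌈·⌉ = 617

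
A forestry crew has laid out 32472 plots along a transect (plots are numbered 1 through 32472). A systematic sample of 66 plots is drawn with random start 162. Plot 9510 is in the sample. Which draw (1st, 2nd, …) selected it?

20

k = 32472/66 = 492
position = (9510 − 162)/492 + 1 = 9348/492 + 1 = 19 + 1 = 20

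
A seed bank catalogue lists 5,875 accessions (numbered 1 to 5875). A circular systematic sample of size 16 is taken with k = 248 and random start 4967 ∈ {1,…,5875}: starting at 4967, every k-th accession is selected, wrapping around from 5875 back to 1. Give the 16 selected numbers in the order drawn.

Selection 1: 4967
Selection 2: 4967 + 248 = 5215
Selection 3: 5215 + 248 = 5463
Selection 4: 5463 + 248 = 5711
Selection 5: 5711 + 248 = 5959 → 5959 − 5875 = 84
Selection 6: 84 + 248 = 332
Selection 7: 332 + 248 = 580
Selection 8: 580 + 248 = 828
Selection 9: 828 + 248 = 1076
Selection 10: 1076 + 248 = 1324
Selection 11: 1324 + 248 = 1572
Selection 12: 1572 + 248 = 1820
Selection 13: 1820 + 248 = 2068
Selection 14: 2068 + 248 = 2316
Selection 15: 2316 + 248 = 2564
Selection 16: 2564 + 248 = 2812

4967, 5215, 5463, 5711, 84, 332, 580, 828, 1076, 1324, 1572, 1820, 2068, 2316, 2564, 2812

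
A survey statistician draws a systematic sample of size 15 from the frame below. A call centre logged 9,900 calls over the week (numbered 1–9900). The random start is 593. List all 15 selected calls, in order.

593, 1253, 1913, 2573, 3233, 3893, 4553, 5213, 5873, 6533, 7193, 7853, 8513, 9173, 9833

k = N/n = 9900/15 = 660
call 1: 593
call 2: 593 + 660 = 1253
call 3: 1253 + 660 = 1913
call 4: 1913 + 660 = 2573
call 5: 2573 + 660 = 3233
call 6: 3233 + 660 = 3893
call 7: 3893 + 660 = 4553
call 8: 4553 + 660 = 5213
call 9: 5213 + 660 = 5873
call 10: 5873 + 660 = 6533
call 11: 6533 + 660 = 7193
call 12: 7193 + 660 = 7853
call 13: 7853 + 660 = 8513
call 14: 8513 + 660 = 9173
call 15: 9173 + 660 = 9833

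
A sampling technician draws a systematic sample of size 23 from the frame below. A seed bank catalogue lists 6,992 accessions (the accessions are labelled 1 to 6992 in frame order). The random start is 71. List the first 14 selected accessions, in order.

71, 375, 679, 983, 1287, 1591, 1895, 2199, 2503, 2807, 3111, 3415, 3719, 4023

k = N/n = 6992/23 = 304
accession 1: 71
accession 2: 71 + 304 = 375
accession 3: 375 + 304 = 679
accession 4: 679 + 304 = 983
accession 5: 983 + 304 = 1287
accession 6: 1287 + 304 = 1591
accession 7: 1591 + 304 = 1895
accession 8: 1895 + 304 = 2199
accession 9: 2199 + 304 = 2503
accession 10: 2503 + 304 = 2807
accession 11: 2807 + 304 = 3111
accession 12: 3111 + 304 = 3415
accession 13: 3415 + 304 = 3719
accession 14: 3719 + 304 = 4023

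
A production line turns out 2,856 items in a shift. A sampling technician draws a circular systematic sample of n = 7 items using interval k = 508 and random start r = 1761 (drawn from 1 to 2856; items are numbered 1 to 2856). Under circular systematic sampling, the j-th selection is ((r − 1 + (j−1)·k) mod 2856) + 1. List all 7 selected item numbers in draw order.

Selection 1: 1761
Selection 2: 1761 + 508 = 2269
Selection 3: 2269 + 508 = 2777
Selection 4: 2777 + 508 = 3285 → 3285 − 2856 = 429
Selection 5: 429 + 508 = 937
Selection 6: 937 + 508 = 1445
Selection 7: 1445 + 508 = 1953

1761, 2269, 2777, 429, 937, 1445, 1953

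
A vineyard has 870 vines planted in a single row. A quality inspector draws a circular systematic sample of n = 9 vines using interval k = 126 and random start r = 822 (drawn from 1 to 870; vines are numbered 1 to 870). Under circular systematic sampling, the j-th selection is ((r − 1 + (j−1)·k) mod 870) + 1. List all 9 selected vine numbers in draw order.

Selection 1: 822
Selection 2: 822 + 126 = 948 → 948 − 870 = 78
Selection 3: 78 + 126 = 204
Selection 4: 204 + 126 = 330
Selection 5: 330 + 126 = 456
Selection 6: 456 + 126 = 582
Selection 7: 582 + 126 = 708
Selection 8: 708 + 126 = 834
Selection 9: 834 + 126 = 960 → 960 − 870 = 90

822, 78, 204, 330, 456, 582, 708, 834, 90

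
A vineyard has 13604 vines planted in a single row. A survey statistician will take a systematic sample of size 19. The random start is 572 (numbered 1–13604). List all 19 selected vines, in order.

k = N/n = 13604/19 = 716
vine 1: 572
vine 2: 572 + 716 = 1288
vine 3: 1288 + 716 = 2004
vine 4: 2004 + 716 = 2720
vine 5: 2720 + 716 = 3436
vine 6: 3436 + 716 = 4152
vine 7: 4152 + 716 = 4868
vine 8: 4868 + 716 = 5584
vine 9: 5584 + 716 = 6300
vine 10: 6300 + 716 = 7016
vine 11: 7016 + 716 = 7732
vine 12: 7732 + 716 = 8448
vine 13: 8448 + 716 = 9164
vine 14: 9164 + 716 = 9880
vine 15: 9880 + 716 = 10596
vine 16: 10596 + 716 = 11312
vine 17: 11312 + 716 = 12028
vine 18: 12028 + 716 = 12744
vine 19: 12744 + 716 = 13460

572, 1288, 2004, 2720, 3436, 4152, 4868, 5584, 6300, 7016, 7732, 8448, 9164, 9880, 10596, 11312, 12028, 12744, 13460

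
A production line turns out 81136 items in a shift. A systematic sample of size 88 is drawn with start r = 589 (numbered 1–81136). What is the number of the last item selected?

80803

k = 81136/88 = 922
88th selection = r + (88−1)·k = 589 + 87×922 = 589 + 80214 = 80803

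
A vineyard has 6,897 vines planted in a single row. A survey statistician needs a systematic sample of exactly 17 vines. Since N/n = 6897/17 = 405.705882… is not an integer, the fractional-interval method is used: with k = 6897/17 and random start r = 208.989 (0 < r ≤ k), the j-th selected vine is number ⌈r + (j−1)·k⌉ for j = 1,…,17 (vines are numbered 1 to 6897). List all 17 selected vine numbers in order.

j=1: r + 0k = 208.989 → ⌈·⌉ = 209
j=2: r + 1k = 614.694882… → ⌈·⌉ = 615
j=3: r + 2k = 1020.400764… → ⌈·⌉ = 1021
j=4: r + 3k = 1426.106647… → ⌈·⌉ = 1427
j=5: r + 4k = 1831.812529… → ⌈·⌉ = 1832
j=6: r + 5k = 2237.518411… → ⌈·⌉ = 2238
j=7: r + 6k = 2643.224294… → ⌈·⌉ = 2644
j=8: r + 7k = 3048.930176… → ⌈·⌉ = 3049
j=9: r + 8k = 3454.636058… → ⌈·⌉ = 3455
j=10: r + 9k = 3860.341941… → ⌈·⌉ = 3861
j=11: r + 10k = 4266.047823… → ⌈·⌉ = 4267
j=12: r + 11k = 4671.753705… → ⌈·⌉ = 4672
j=13: r + 12k = 5077.459588… → ⌈·⌉ = 5078
j=14: r + 13k = 5483.165470… → ⌈·⌉ = 5484
j=15: r + 14k = 5888.871352… → ⌈·⌉ = 5889
j=16: r + 15k = 6294.577235… → ⌈·⌉ = 6295
j=17: r + 16k = 6700.283117… → ⌈·⌉ = 6701

209, 615, 1021, 1427, 1832, 2238, 2644, 3049, 3455, 3861, 4267, 4672, 5078, 5484, 5889, 6295, 6701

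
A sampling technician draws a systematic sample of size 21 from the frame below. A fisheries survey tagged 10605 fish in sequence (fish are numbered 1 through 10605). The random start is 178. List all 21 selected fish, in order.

k = N/n = 10605/21 = 505
fish 1: 178
fish 2: 178 + 505 = 683
fish 3: 683 + 505 = 1188
fish 4: 1188 + 505 = 1693
fish 5: 1693 + 505 = 2198
fish 6: 2198 + 505 = 2703
fish 7: 2703 + 505 = 3208
fish 8: 3208 + 505 = 3713
fish 9: 3713 + 505 = 4218
fish 10: 4218 + 505 = 4723
fish 11: 4723 + 505 = 5228
fish 12: 5228 + 505 = 5733
fish 13: 5733 + 505 = 6238
fish 14: 6238 + 505 = 6743
fish 15: 6743 + 505 = 7248
fish 16: 7248 + 505 = 7753
fish 17: 7753 + 505 = 8258
fish 18: 8258 + 505 = 8763
fish 19: 8763 + 505 = 9268
fish 20: 9268 + 505 = 9773
fish 21: 9773 + 505 = 10278

178, 683, 1188, 1693, 2198, 2703, 3208, 3713, 4218, 4723, 5228, 5733, 6238, 6743, 7248, 7753, 8258, 8763, 9268, 9773, 10278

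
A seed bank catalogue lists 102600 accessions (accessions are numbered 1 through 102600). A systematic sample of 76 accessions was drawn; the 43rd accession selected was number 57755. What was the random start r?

1055

k = 102600/76 = 1350
r = 57755 − (43−1)×1350 = 57755 − 56700 = 1055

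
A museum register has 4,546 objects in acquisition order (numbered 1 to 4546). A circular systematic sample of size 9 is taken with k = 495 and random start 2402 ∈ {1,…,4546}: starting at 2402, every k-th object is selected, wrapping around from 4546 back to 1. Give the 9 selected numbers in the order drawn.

Selection 1: 2402
Selection 2: 2402 + 495 = 2897
Selection 3: 2897 + 495 = 3392
Selection 4: 3392 + 495 = 3887
Selection 5: 3887 + 495 = 4382
Selection 6: 4382 + 495 = 4877 → 4877 − 4546 = 331
Selection 7: 331 + 495 = 826
Selection 8: 826 + 495 = 1321
Selection 9: 1321 + 495 = 1816

2402, 2897, 3392, 3887, 4382, 331, 826, 1321, 1816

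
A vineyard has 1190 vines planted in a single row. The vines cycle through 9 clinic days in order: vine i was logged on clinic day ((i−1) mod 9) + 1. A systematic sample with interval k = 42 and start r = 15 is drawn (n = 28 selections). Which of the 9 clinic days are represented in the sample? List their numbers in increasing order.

Consecutive selections differ by k = 42, so their clinic day numbers differ by 42 mod 9 = 6.
gcd(42, 9) = 3, so the sample visits 9/3 = 3 distinct residues mod 9.
Start 15 is clinic day 6; the clinic days hit are 3, 6, 9.

3, 6, 9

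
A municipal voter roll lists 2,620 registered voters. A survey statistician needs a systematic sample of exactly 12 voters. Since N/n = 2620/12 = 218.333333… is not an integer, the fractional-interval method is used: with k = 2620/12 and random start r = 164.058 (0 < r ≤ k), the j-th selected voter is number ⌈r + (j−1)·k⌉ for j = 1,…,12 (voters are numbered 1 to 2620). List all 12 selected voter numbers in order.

165, 383, 601, 820, 1038, 1256, 1475, 1693, 1911, 2130, 2348, 2566

j=1: r + 0k = 164.058 → ⌈·⌉ = 165
j=2: r + 1k = 382.391333… → ⌈·⌉ = 383
j=3: r + 2k = 600.724666… → ⌈·⌉ = 601
j=4: r + 3k = 819.058 → ⌈·⌉ = 820
j=5: r + 4k = 1037.391333… → ⌈·⌉ = 1038
j=6: r + 5k = 1255.724666… → ⌈·⌉ = 1256
j=7: r + 6k = 1474.058 → ⌈·⌉ = 1475
j=8: r + 7k = 1692.391333… → ⌈·⌉ = 1693
j=9: r + 8k = 1910.724666… → ⌈·⌉ = 1911
j=10: r + 9k = 2129.058 → ⌈·⌉ = 2130
j=11: r + 10k = 2347.391333… → ⌈·⌉ = 2348
j=12: r + 11k = 2565.724666… → ⌈·⌉ = 2566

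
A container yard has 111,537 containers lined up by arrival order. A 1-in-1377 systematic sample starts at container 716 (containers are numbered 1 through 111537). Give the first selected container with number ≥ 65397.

k = 1377
Steps past start: ⌈(65397 − 716)/1377⌉ = ⌈64681/1377⌉ = 47
Selected container: 716 + 47×1377 = 65435

65435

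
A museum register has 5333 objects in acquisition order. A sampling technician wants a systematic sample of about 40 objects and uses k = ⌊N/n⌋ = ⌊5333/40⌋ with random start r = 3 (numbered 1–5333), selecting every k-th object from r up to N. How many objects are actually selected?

41

k = ⌊5333/40⌋ = 133
Achieved size = ⌊(5333 − 3)/133⌋ + 1 = ⌊5330/133⌋ + 1 = 40 + 1 = 41
(last selection: 3 + 40×133 = 5323 ≤ 5333; next would be 5456 > 5333)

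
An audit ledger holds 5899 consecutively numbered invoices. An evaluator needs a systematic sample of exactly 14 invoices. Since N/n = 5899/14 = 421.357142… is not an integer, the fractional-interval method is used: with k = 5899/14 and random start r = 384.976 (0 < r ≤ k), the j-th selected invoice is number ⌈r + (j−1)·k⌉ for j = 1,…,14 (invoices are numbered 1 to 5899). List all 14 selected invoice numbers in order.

j=1: r + 0k = 384.976 → ⌈·⌉ = 385
j=2: r + 1k = 806.333142… → ⌈·⌉ = 807
j=3: r + 2k = 1227.690285… → ⌈·⌉ = 1228
j=4: r + 3k = 1649.047428… → ⌈·⌉ = 1650
j=5: r + 4k = 2070.404571… → ⌈·⌉ = 2071
j=6: r + 5k = 2491.761714… → ⌈·⌉ = 2492
j=7: r + 6k = 2913.118857… → ⌈·⌉ = 2914
j=8: r + 7k = 3334.476 → ⌈·⌉ = 3335
j=9: r + 8k = 3755.833142… → ⌈·⌉ = 3756
j=10: r + 9k = 4177.190285… → ⌈·⌉ = 4178
j=11: r + 10k = 4598.547428… → ⌈·⌉ = 4599
j=12: r + 11k = 5019.904571… → ⌈·⌉ = 5020
j=13: r + 12k = 5441.261714… → ⌈·⌉ = 5442
j=14: r + 13k = 5862.618857… → ⌈·⌉ = 5863

385, 807, 1228, 1650, 2071, 2492, 2914, 3335, 3756, 4178, 4599, 5020, 5442, 5863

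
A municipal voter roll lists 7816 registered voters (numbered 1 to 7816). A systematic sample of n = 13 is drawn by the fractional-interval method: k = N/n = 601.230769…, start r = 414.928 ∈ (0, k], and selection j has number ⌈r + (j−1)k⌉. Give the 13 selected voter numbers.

415, 1017, 1618, 2219, 2820, 3422, 4023, 4624, 5225, 5827, 6428, 7029, 7630

j=1: r + 0k = 414.928 → ⌈·⌉ = 415
j=2: r + 1k = 1016.158769… → ⌈·⌉ = 1017
j=3: r + 2k = 1617.389538… → ⌈·⌉ = 1618
j=4: r + 3k = 2218.620307… → ⌈·⌉ = 2219
j=5: r + 4k = 2819.851076… → ⌈·⌉ = 2820
j=6: r + 5k = 3421.081846… → ⌈·⌉ = 3422
j=7: r + 6k = 4022.312615… → ⌈·⌉ = 4023
j=8: r + 7k = 4623.543384… → ⌈·⌉ = 4624
j=9: r + 8k = 5224.774153… → ⌈·⌉ = 5225
j=10: r + 9k = 5826.004923… → ⌈·⌉ = 5827
j=11: r + 10k = 6427.235692… → ⌈·⌉ = 6428
j=12: r + 11k = 7028.466461… → ⌈·⌉ = 7029
j=13: r + 12k = 7629.697230… → ⌈·⌉ = 7630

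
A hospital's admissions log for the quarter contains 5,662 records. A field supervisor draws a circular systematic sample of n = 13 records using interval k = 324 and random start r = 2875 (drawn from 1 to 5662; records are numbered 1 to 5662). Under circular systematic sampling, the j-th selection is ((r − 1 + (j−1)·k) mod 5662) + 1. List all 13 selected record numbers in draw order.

2875, 3199, 3523, 3847, 4171, 4495, 4819, 5143, 5467, 129, 453, 777, 1101

Selection 1: 2875
Selection 2: 2875 + 324 = 3199
Selection 3: 3199 + 324 = 3523
Selection 4: 3523 + 324 = 3847
Selection 5: 3847 + 324 = 4171
Selection 6: 4171 + 324 = 4495
Selection 7: 4495 + 324 = 4819
Selection 8: 4819 + 324 = 5143
Selection 9: 5143 + 324 = 5467
Selection 10: 5467 + 324 = 5791 → 5791 − 5662 = 129
Selection 11: 129 + 324 = 453
Selection 12: 453 + 324 = 777
Selection 13: 777 + 324 = 1101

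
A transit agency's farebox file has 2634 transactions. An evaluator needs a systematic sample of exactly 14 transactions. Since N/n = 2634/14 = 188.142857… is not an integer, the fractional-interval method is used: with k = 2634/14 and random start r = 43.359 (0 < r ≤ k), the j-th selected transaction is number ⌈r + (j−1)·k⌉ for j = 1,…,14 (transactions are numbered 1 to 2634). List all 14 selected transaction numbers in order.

j=1: r + 0k = 43.359 → ⌈·⌉ = 44
j=2: r + 1k = 231.501857… → ⌈·⌉ = 232
j=3: r + 2k = 419.644714… → ⌈·⌉ = 420
j=4: r + 3k = 607.787571… → ⌈·⌉ = 608
j=5: r + 4k = 795.930428… → ⌈·⌉ = 796
j=6: r + 5k = 984.073285… → ⌈·⌉ = 985
j=7: r + 6k = 1172.216142… → ⌈·⌉ = 1173
j=8: r + 7k = 1360.359 → ⌈·⌉ = 1361
j=9: r + 8k = 1548.501857… → ⌈·⌉ = 1549
j=10: r + 9k = 1736.644714… → ⌈·⌉ = 1737
j=11: r + 10k = 1924.787571… → ⌈·⌉ = 1925
j=12: r + 11k = 2112.930428… → ⌈·⌉ = 2113
j=13: r + 12k = 2301.073285… → ⌈·⌉ = 2302
j=14: r + 13k = 2489.216142… → ⌈·⌉ = 2490

44, 232, 420, 608, 796, 985, 1173, 1361, 1549, 1737, 1925, 2113, 2302, 2490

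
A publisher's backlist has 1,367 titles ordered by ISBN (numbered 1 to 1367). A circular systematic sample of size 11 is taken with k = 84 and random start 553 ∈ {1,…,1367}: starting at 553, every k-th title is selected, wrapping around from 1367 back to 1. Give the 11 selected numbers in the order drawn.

553, 637, 721, 805, 889, 973, 1057, 1141, 1225, 1309, 26

Selection 1: 553
Selection 2: 553 + 84 = 637
Selection 3: 637 + 84 = 721
Selection 4: 721 + 84 = 805
Selection 5: 805 + 84 = 889
Selection 6: 889 + 84 = 973
Selection 7: 973 + 84 = 1057
Selection 8: 1057 + 84 = 1141
Selection 9: 1141 + 84 = 1225
Selection 10: 1225 + 84 = 1309
Selection 11: 1309 + 84 = 1393 → 1393 − 1367 = 26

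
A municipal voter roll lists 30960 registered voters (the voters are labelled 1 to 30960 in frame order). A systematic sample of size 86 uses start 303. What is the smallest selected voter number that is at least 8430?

8583

k = 30960/86 = 360
Steps past start: ⌈(8430 − 303)/360⌉ = ⌈8127/360⌉ = 23
Selected voter: 303 + 23×360 = 8583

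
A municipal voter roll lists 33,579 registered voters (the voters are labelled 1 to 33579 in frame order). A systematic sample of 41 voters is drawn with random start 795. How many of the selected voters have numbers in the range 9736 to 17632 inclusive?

10

k = 33579/41 = 819
First selection ≥ 9736: 795 + ⌈(9736−795)/819⌉·819 = 795 + 11×819 = 9804
Last selection ≤ 17632: 795 + ⌊(17632−795)/819⌋·819 = 795 + 20×819 = 17175
Count = 20 − 11 + 1 = 10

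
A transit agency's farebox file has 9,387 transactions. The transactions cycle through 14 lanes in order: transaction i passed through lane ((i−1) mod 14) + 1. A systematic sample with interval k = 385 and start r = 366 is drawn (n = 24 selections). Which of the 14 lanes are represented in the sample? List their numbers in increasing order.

Consecutive selections differ by k = 385, so their lane numbers differ by 385 mod 14 = 7.
gcd(385, 14) = 7, so the sample visits 14/7 = 2 distinct residues mod 14.
Start 366 is lane 2; the lanes hit are 2, 9.

2, 9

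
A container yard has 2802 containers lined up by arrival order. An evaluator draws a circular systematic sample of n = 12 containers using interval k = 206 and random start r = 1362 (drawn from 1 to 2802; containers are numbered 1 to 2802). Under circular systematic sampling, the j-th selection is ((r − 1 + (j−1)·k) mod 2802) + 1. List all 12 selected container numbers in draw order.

Selection 1: 1362
Selection 2: 1362 + 206 = 1568
Selection 3: 1568 + 206 = 1774
Selection 4: 1774 + 206 = 1980
Selection 5: 1980 + 206 = 2186
Selection 6: 2186 + 206 = 2392
Selection 7: 2392 + 206 = 2598
Selection 8: 2598 + 206 = 2804 → 2804 − 2802 = 2
Selection 9: 2 + 206 = 208
Selection 10: 208 + 206 = 414
Selection 11: 414 + 206 = 620
Selection 12: 620 + 206 = 826

1362, 1568, 1774, 1980, 2186, 2392, 2598, 2, 208, 414, 620, 826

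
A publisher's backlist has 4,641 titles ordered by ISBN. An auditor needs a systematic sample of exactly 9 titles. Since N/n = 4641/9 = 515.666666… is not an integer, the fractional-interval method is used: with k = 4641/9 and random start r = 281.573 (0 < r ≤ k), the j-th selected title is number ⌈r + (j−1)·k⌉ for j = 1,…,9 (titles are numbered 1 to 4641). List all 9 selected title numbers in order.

282, 798, 1313, 1829, 2345, 2860, 3376, 3892, 4407

j=1: r + 0k = 281.573 → ⌈·⌉ = 282
j=2: r + 1k = 797.239666… → ⌈·⌉ = 798
j=3: r + 2k = 1312.906333… → ⌈·⌉ = 1313
j=4: r + 3k = 1828.573 → ⌈·⌉ = 1829
j=5: r + 4k = 2344.239666… → ⌈·⌉ = 2345
j=6: r + 5k = 2859.906333… → ⌈·⌉ = 2860
j=7: r + 6k = 3375.573 → ⌈·⌉ = 3376
j=8: r + 7k = 3891.239666… → ⌈·⌉ = 3892
j=9: r + 8k = 4406.906333… → ⌈·⌉ = 4407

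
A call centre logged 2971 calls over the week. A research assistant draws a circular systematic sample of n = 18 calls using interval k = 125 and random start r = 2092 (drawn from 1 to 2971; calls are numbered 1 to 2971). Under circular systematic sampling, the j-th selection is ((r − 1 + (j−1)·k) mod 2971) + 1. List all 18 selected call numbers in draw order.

Selection 1: 2092
Selection 2: 2092 + 125 = 2217
Selection 3: 2217 + 125 = 2342
Selection 4: 2342 + 125 = 2467
Selection 5: 2467 + 125 = 2592
Selection 6: 2592 + 125 = 2717
Selection 7: 2717 + 125 = 2842
Selection 8: 2842 + 125 = 2967
Selection 9: 2967 + 125 = 3092 → 3092 − 2971 = 121
Selection 10: 121 + 125 = 246
Selection 11: 246 + 125 = 371
Selection 12: 371 + 125 = 496
Selection 13: 496 + 125 = 621
Selection 14: 621 + 125 = 746
Selection 15: 746 + 125 = 871
Selection 16: 871 + 125 = 996
Selection 17: 996 + 125 = 1121
Selection 18: 1121 + 125 = 1246

2092, 2217, 2342, 2467, 2592, 2717, 2842, 2967, 121, 246, 371, 496, 621, 746, 871, 996, 1121, 1246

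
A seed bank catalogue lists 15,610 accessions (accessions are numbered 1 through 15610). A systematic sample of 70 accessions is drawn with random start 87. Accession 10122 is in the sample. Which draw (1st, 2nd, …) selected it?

k = 15610/70 = 223
position = (10122 − 87)/223 + 1 = 10035/223 + 1 = 45 + 1 = 46

46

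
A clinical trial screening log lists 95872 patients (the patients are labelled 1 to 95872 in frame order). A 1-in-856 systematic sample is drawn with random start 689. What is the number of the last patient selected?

95705

k = 856
112th selection = r + (112−1)·k = 689 + 111×856 = 689 + 95016 = 95705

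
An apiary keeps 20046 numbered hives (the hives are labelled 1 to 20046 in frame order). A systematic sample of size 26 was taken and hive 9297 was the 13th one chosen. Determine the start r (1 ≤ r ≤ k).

k = 20046/26 = 771
r = 9297 − (13−1)×771 = 9297 − 9252 = 45

45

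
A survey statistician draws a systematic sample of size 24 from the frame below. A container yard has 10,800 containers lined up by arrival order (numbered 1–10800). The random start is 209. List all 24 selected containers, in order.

k = N/n = 10800/24 = 450
container 1: 209
container 2: 209 + 450 = 659
container 3: 659 + 450 = 1109
container 4: 1109 + 450 = 1559
container 5: 1559 + 450 = 2009
container 6: 2009 + 450 = 2459
container 7: 2459 + 450 = 2909
container 8: 2909 + 450 = 3359
container 9: 3359 + 450 = 3809
container 10: 3809 + 450 = 4259
container 11: 4259 + 450 = 4709
container 12: 4709 + 450 = 5159
container 13: 5159 + 450 = 5609
container 14: 5609 + 450 = 6059
container 15: 6059 + 450 = 6509
container 16: 6509 + 450 = 6959
container 17: 6959 + 450 = 7409
container 18: 7409 + 450 = 7859
container 19: 7859 + 450 = 8309
container 20: 8309 + 450 = 8759
container 21: 8759 + 450 = 9209
container 22: 9209 + 450 = 9659
container 23: 9659 + 450 = 10109
container 24: 10109 + 450 = 10559

209, 659, 1109, 1559, 2009, 2459, 2909, 3359, 3809, 4259, 4709, 5159, 5609, 6059, 6509, 6959, 7409, 7859, 8309, 8759, 9209, 9659, 10109, 10559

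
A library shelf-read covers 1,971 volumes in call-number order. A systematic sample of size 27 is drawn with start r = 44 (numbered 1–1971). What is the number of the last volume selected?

1942

k = 1971/27 = 73
27th selection = r + (27−1)·k = 44 + 26×73 = 44 + 1898 = 1942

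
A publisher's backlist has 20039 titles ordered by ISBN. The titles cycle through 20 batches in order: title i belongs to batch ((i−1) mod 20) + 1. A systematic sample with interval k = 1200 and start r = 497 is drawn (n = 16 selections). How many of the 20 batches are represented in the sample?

1

Consecutive selections differ by k = 1200, so their batch numbers differ by 1200 mod 20 = 0.
gcd(1200, 20) = 20, so the sample visits 20/20 = 1 distinct residues mod 20.
Start 497 is batch 17; the batches hit are 17.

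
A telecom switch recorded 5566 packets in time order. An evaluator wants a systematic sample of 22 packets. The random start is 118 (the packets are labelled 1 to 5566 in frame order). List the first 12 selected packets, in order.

118, 371, 624, 877, 1130, 1383, 1636, 1889, 2142, 2395, 2648, 2901

k = N/n = 5566/22 = 253
packet 1: 118
packet 2: 118 + 253 = 371
packet 3: 371 + 253 = 624
packet 4: 624 + 253 = 877
packet 5: 877 + 253 = 1130
packet 6: 1130 + 253 = 1383
packet 7: 1383 + 253 = 1636
packet 8: 1636 + 253 = 1889
packet 9: 1889 + 253 = 2142
packet 10: 2142 + 253 = 2395
packet 11: 2395 + 253 = 2648
packet 12: 2648 + 253 = 2901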